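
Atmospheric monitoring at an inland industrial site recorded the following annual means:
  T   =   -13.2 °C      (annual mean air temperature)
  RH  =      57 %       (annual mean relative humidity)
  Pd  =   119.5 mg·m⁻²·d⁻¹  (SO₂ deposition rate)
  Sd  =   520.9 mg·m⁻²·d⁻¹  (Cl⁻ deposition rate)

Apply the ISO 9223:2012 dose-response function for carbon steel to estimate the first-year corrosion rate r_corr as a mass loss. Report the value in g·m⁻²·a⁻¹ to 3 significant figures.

carbon steel: T≤10 °C ⇒ hinge +0.150·(-13.2−10) = -3.4800
  Pd branch = 1.77·Pd^0.52·e^(0.02·RH+f) = 2.051 μm/a
  Sd branch = 0.102·Sd^0.62·e^(0.033·RH+0.04·T) = 19.08 μm/a
  r_corr = 2.051 + 19.08 = 21.13 μm/a
Convert to mass loss: 21.13 μm/a × 7.85 g/cm³ = 165.9 g·m⁻²·a⁻¹

r_corr = 166 g·m⁻²·a⁻¹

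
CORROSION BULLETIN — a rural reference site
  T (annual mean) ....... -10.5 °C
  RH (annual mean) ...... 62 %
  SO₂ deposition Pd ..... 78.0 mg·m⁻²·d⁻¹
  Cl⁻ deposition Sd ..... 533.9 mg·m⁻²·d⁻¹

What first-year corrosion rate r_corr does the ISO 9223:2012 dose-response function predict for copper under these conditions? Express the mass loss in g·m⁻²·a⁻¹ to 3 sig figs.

r_corr = 3.22 g·m⁻²·a⁻¹

copper: T≤10 °C ⇒ hinge +0.126·(-10.5−10) = -2.5830
  SO₂ term: 0.0053·78.0^0.26·exp(0.059·62-2.5830) = 0.0482
  Sd branch = 0.01025·Sd^0.27·e^(0.036·RH+0.049·T) = 0.3112 μm/a
  r_corr = 0.0482 + 0.3112 = 0.3594 μm/a
Convert to mass loss: 0.3594 μm/a × 8.96 g/cm³ = 3.22 g·m⁻²·a⁻¹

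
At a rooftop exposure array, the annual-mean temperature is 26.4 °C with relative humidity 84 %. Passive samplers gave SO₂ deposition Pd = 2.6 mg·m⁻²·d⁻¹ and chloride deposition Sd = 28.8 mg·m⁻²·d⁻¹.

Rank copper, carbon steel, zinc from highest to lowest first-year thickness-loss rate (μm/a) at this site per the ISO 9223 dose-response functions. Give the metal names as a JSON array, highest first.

copper: T>10 °C ⇒ hinge -0.080·(26.4−10) = -1.3120
  sulphur-dioxide contribution → 0.2599 μm/a
  chloride contribution → 1.905 μm/a
  total first-year rate 2.165 μm/a
carbon steel: temperature factor f = -0.054·(16.4) = -0.8856
  sulphur-dioxide contribution → 6.438 μm/a
  chloride contribution → 37.66 μm/a
  ⇒ r_corr(carbon steel) = 44.1 μm/a
zinc: temperature factor f = -0.071·(16.4) = -1.1644
  sulphur-dioxide contribution → 0.2921 μm/a
  chloride contribution → 2.194 μm/a
  ⇒ r_corr(zinc) = 2.486 μm/a
Ordering by μm/a: carbon steel (44.1) > zinc (2.49) > copper (2.16)

["carbon steel", "zinc", "copper"]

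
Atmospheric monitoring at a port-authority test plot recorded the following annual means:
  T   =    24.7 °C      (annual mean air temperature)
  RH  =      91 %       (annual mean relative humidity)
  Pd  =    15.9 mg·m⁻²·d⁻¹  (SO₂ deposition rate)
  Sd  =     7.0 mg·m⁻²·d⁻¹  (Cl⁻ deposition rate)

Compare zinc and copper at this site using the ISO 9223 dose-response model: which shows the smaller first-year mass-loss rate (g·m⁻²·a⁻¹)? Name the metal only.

zinc: temperature factor f = -0.071·(14.7) = -1.0437
  sulphur-dioxide contribution → 1.009 μm/a
  chloride contribution → 0.8968 μm/a
  ⇒ r_corr(zinc) = 1.906 μm/a
  mass loss = 1.906 μm/a × 7.14 g/cm³ = 13.61 g·m⁻²·a⁻¹
copper: temperature factor f = -0.080·(14.7) = -1.1760
  sulphur-dioxide contribution → 0.7205 μm/a
  chloride contribution → 1.539 μm/a
  total first-year rate 2.26 μm/a
  mass loss = 2.26 μm/a × 8.96 g/cm³ = 20.25 g·m⁻²·a⁻¹
Ordering by g·m⁻²·a⁻¹: copper (20.2) > zinc (13.6)

zinc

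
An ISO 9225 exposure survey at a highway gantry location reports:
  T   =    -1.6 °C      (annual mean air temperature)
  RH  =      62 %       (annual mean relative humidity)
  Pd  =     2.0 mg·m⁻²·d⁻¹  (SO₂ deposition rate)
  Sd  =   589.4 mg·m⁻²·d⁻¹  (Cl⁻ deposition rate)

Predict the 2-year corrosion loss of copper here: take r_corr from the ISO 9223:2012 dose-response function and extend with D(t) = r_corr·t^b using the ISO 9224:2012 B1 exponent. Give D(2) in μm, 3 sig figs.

copper: f(T) = +0.126·(T−10) [T≤10 °C] = -1.4616
  sulphur-dioxide contribution → 0.05707 μm/a
  chloride contribution → 0.4943 μm/a
  ⇒ r_corr(copper) = 0.5514 μm/a
Long-term exponent b (ISO 9224 Table 2, B1) = 0.667
  D(2) = 0.5514 × 2^0.667 = 0.5514 × 1.588 = 0.8755 μm

D(2) = 0.876 μm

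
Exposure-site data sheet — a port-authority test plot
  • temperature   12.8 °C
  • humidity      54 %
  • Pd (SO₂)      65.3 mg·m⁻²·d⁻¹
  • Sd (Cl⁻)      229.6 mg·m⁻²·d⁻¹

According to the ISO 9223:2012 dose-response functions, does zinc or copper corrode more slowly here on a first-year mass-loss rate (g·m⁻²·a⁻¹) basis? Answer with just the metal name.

copper

zinc: temperature factor f = -0.071·(2.8) = -0.1988
  sulphur-dioxide contribution → 0.7973 μm/a
  chloride contribution → 1.774 μm/a
  ⇒ r_corr(zinc) = 2.571 μm/a
  mass loss = 2.571 μm/a × 7.14 g/cm³ = 18.36 g·m⁻²·a⁻¹
copper: temperature factor f = -0.080·(2.8) = -0.2240
  sulphur-dioxide contribution → 0.3038 μm/a
  chloride contribution → 0.5819 μm/a
  ⇒ r_corr(copper) = 0.8857 μm/a
  mass loss = 0.8857 μm/a × 8.96 g/cm³ = 7.935 g·m⁻²·a⁻¹
Ordering by g·m⁻²·a⁻¹: zinc (18.4) > copper (7.94)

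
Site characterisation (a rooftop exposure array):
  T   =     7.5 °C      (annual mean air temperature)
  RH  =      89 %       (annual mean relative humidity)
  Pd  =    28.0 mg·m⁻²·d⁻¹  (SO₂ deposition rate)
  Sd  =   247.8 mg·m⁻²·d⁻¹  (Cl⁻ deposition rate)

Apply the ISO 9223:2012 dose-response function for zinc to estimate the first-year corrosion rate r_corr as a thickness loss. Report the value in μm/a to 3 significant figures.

r_corr = 4.61 μm/a

zinc: T≤10 °C ⇒ hinge +0.038·(7.5−10) = -0.0950
  SO₂ term: 0.0129·28.0^0.44·exp(0.046·89-0.0950) = 3.048
  Cl⁻ term: 0.0175·247.8^0.57·exp(0.008·89+0.085·7.5) = 1.562
  sum: 3.048 + 1.562 → r_corr = 4.611 μm/a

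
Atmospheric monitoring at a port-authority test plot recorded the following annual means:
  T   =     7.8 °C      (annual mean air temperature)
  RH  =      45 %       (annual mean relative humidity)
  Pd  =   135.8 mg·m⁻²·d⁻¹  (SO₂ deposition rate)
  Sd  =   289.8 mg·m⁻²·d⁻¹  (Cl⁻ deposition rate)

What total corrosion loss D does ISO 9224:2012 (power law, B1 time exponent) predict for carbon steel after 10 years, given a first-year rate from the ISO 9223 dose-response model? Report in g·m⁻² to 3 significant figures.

carbon steel: f(T) = +0.150·(T−10) [T≤10 °C] = -0.3300
  Pd branch = 1.77·Pd^0.52·e^(0.02·RH+f) = 40.24 μm/a
  Cl⁻ term: 0.102·289.8^0.62·exp(0.033·45+0.04·7.8) = 20.68
  sum: 40.24 + 20.68 → r_corr = 60.92 μm/a
ISO 9224: D(t) = r_corr · t^b with b = 0.523 (carbon steel, B1)
  D(10) = 60.92 × 10^0.523 = 60.92 × 3.334 = 203.1 μm
  Mass loss = 203.1 μm × 7.85 g/cm³ = 1594 g·m⁻²

D(10) = 1.59e+03 g·m⁻²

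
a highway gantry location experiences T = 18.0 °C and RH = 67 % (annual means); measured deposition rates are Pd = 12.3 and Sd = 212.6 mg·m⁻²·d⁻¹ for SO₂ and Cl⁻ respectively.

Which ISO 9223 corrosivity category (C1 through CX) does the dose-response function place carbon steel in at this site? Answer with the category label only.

C4

carbon steel: temperature factor f = -0.054·(8.0) = -0.4320
  SO₂ term: 1.77·12.3^0.52·exp(0.02·67-0.4320) = 16.18
  Cl⁻ term: 0.102·212.6^0.62·exp(0.033·67+0.04·18.0) = 53.04
  r_corr = 16.18 + 53.04 = 69.22 μm/a
ISO 9223 Table 2 (carbon steel): 50 < 69.2 ≤ 80 μm/a ⇒ C4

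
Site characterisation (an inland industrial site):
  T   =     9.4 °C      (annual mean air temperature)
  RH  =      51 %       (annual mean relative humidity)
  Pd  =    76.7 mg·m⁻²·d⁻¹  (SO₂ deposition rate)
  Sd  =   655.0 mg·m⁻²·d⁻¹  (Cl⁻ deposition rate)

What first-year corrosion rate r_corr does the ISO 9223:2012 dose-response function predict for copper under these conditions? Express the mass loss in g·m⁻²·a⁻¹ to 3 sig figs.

copper: T≤10 °C ⇒ hinge +0.126·(9.4−10) = -0.0756
  sulphur-dioxide contribution → 0.3078 μm/a
  chloride contribution → 0.5868 μm/a
  ⇒ r_corr(copper) = 0.8946 μm/a
Convert to mass loss: 0.8946 μm/a × 8.96 g/cm³ = 8.016 g·m⁻²·a⁻¹

r_corr = 8.02 g·m⁻²·a⁻¹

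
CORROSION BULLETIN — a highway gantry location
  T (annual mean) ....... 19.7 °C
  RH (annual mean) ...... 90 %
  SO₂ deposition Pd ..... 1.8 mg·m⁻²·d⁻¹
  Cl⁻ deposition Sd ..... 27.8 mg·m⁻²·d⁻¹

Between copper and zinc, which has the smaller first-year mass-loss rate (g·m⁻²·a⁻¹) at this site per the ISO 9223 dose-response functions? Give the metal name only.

zinc

copper: f(T) = -0.080·(T−10) [T>10 °C] = -0.7760
  SO₂ term: 0.0053·1.8^0.26·exp(0.059·90-0.7760) = 0.5751
  Cl⁻ term: 0.01025·27.8^0.27·exp(0.036·90+0.049·19.7) = 1.686
  r_corr = 0.5751 + 1.686 = 2.261 μm/a
  mass loss = 2.261 μm/a × 8.96 g/cm³ = 20.26 g·m⁻²·a⁻¹
zinc: f(T) = -0.071·(T−10) [T>10 °C] = -0.6887
  SO₂ term: 0.0129·1.8^0.44·exp(0.046·90-0.6887) = 0.527
  Sd branch = 0.0175·Sd^0.57·e^(0.008·RH+0.085·T) = 1.277 μm/a
  sum: 0.527 + 1.277 → r_corr = 1.804 μm/a
  mass loss = 1.804 μm/a × 7.14 g/cm³ = 12.88 g·m⁻²·a⁻¹
Ordering by g·m⁻²·a⁻¹: copper (20.3) > zinc (12.9)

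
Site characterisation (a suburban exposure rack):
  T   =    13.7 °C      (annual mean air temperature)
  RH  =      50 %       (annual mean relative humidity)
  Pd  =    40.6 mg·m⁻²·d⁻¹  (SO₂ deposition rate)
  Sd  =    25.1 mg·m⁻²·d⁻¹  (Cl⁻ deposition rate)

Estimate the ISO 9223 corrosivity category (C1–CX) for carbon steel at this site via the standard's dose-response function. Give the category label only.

carbon steel: f(T) = -0.054·(T−10) [T>10 °C] = -0.1998
  sulphur-dioxide contribution → 27.04 μm/a
  chloride contribution → 6.776 μm/a
  total first-year rate 33.81 μm/a
ISO 9223 Table 2 (carbon steel): 25 < 33.8 ≤ 50 μm/a ⇒ C3

C3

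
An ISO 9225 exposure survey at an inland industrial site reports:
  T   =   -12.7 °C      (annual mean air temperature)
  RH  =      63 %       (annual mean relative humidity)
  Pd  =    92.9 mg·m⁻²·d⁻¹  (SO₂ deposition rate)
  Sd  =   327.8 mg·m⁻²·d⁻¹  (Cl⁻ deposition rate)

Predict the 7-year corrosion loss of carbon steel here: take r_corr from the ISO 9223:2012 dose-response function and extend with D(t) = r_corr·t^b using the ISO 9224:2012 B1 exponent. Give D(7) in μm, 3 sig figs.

D(7) = 55.3 μm

carbon steel: T≤10 °C ⇒ hinge +0.150·(-12.7−10) = -3.4050
  sulphur-dioxide contribution → 2.187 μm/a
  chloride contribution → 17.81 μm/a
  total first-year rate 19.99 μm/a
ISO 9224: D(t) = r_corr · t^b with b = 0.523 (carbon steel, B1)
  D(7) = 19.99 × 7^0.523 = 19.99 × 2.767 = 55.32 μm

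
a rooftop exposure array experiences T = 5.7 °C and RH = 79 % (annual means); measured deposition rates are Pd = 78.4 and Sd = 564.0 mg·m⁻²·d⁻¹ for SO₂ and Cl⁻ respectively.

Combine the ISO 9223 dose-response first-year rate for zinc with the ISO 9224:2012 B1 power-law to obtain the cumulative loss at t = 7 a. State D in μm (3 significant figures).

zinc: T≤10 °C ⇒ hinge +0.038·(5.7−10) = -0.1634
  Pd branch = 0.0129·Pd^0.44·e^(0.046·RH+f) = 2.827 μm/a
  Sd branch = 0.0175·Sd^0.57·e^(0.008·RH+0.085·T) = 1.978 μm/a
  r_corr = 2.827 + 1.978 = 4.805 μm/a
ISO 9224: D(t) = r_corr · t^b with b = 0.813 (zinc, B1)
  D(7) = 4.805 × 7^0.813 = 4.805 × 4.865 = 23.37 μm

D(7) = 23.4 μm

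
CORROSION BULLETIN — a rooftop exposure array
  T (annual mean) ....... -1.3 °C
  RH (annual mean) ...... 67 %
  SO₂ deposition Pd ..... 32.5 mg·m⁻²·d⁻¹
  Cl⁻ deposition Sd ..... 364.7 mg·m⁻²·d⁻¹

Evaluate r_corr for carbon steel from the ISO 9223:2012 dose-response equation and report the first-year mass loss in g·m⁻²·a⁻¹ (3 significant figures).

carbon steel: T≤10 °C ⇒ hinge +0.150·(-1.3−10) = -1.6950
  SO₂ term: 1.77·32.5^0.52·exp(0.02·67-1.6950) = 7.585
  Sd branch = 0.102·Sd^0.62·e^(0.033·RH+0.04·T) = 34.25 μm/a
  sum: 7.585 + 34.25 → r_corr = 41.83 μm/a
Convert to mass loss: 41.83 μm/a × 7.85 g/cm³ = 328.4 g·m⁻²·a⁻¹

r_corr = 328 g·m⁻²·a⁻¹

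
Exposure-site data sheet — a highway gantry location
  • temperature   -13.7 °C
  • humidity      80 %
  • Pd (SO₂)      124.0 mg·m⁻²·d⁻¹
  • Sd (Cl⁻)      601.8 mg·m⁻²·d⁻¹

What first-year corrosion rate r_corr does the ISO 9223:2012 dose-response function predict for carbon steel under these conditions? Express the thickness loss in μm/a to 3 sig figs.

carbon steel: temperature factor f = +0.150·(-23.7) = -3.5550
  sulphur-dioxide contribution → 3.073 μm/a
  chloride contribution → 43.69 μm/a
  ⇒ r_corr(carbon steel) = 46.76 μm/a

r_corr = 46.8 μm/a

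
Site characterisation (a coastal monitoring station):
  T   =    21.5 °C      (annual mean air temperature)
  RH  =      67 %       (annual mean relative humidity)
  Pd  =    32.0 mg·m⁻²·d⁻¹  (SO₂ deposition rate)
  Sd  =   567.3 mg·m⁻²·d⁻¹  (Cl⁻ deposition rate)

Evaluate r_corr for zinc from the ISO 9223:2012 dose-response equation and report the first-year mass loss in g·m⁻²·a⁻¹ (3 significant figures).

zinc: T>10 °C ⇒ hinge -0.071·(21.5−10) = -0.8165
  SO₂ term: 0.0129·32.0^0.44·exp(0.046·67-0.8165) = 0.5711
  Sd branch = 0.0175·Sd^0.57·e^(0.008·RH+0.085·T) = 6.905 μm/a
  r_corr = 0.5711 + 6.905 = 7.476 μm/a
Convert to mass loss: 7.476 μm/a × 7.14 g/cm³ = 53.38 g·m⁻²·a⁻¹

r_corr = 53.4 g·m⁻²·a⁻¹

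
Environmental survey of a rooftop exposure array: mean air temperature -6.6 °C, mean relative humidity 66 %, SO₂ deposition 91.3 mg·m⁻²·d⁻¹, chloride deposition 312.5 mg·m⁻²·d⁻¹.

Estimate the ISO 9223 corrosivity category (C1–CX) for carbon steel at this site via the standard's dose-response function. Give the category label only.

C3

carbon steel: temperature factor f = +0.150·(-16.6) = -2.4900
  Pd branch = 1.77·Pd^0.52·e^(0.02·RH+f) = 5.745 μm/a
  Cl⁻ term: 0.102·312.5^0.62·exp(0.033·66+0.04·-6.6) = 24.36
  r_corr = 5.745 + 24.36 = 30.1 μm/a
Category bounds: 25…50 μm/a bracket r_corr ⇒ C3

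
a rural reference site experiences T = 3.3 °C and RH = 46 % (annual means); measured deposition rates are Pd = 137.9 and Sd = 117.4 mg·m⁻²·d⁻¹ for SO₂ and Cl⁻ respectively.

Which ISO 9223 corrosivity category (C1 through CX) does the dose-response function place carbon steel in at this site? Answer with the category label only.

C3

carbon steel: temperature factor f = +0.150·(-6.7) = -1.0050
  sulphur-dioxide contribution → 21.07 μm/a
  chloride contribution → 10.19 μm/a
  ⇒ r_corr(carbon steel) = 31.26 μm/a
Category bounds: 25…50 μm/a bracket r_corr ⇒ C3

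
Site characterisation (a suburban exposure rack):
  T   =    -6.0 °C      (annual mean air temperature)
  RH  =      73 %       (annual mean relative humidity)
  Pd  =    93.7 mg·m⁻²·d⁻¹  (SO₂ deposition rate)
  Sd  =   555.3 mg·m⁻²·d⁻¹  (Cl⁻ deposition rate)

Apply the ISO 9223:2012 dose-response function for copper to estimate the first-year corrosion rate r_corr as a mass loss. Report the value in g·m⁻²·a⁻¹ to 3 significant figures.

copper: f(T) = +0.126·(T−10) [T≤10 °C] = -2.0160
  SO₂ term: 0.0053·93.7^0.26·exp(0.059·73-2.0160) = 0.1706
  Sd branch = 0.01025·Sd^0.27·e^(0.036·RH+0.049·T) = 0.5826 μm/a
  r_corr = 0.1706 + 0.5826 = 0.7532 μm/a
Convert to mass loss: 0.7532 μm/a × 8.96 g/cm³ = 6.749 g·m⁻²·a⁻¹

r_corr = 6.75 g·m⁻²·a⁻¹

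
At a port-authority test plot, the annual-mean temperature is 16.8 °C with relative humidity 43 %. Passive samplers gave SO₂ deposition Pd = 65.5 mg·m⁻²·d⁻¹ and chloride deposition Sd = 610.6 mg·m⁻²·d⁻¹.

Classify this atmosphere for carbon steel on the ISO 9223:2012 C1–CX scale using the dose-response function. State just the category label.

C4

carbon steel: T>10 °C ⇒ hinge -0.054·(16.8−10) = -0.3672
  sulphur-dioxide contribution → 25.49 μm/a
  chloride contribution → 44.04 μm/a
  total first-year rate 69.54 μm/a
ISO 9223 Table 2 (carbon steel): 50 < 69.5 ≤ 80 μm/a ⇒ C4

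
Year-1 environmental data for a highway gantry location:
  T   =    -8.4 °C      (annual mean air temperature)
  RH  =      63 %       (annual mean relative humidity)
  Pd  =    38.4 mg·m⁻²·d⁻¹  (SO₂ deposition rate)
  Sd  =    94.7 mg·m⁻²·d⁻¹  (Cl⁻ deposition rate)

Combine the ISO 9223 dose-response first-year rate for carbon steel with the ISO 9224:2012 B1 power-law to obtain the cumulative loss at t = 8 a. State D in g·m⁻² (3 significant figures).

D(8) = 289 g·m⁻²

carbon steel: T≤10 °C ⇒ hinge +0.150·(-8.4−10) = -2.7600
  Pd branch = 1.77·Pd^0.52·e^(0.02·RH+f) = 2.633 μm/a
  Sd branch = 0.102·Sd^0.62·e^(0.033·RH+0.04·T) = 9.793 μm/a
  sum: 2.633 + 9.793 → r_corr = 12.43 μm/a
ISO 9224: D(t) = r_corr · t^b with b = 0.523 (carbon steel, B1)
  D(8) = 12.43 × 8^0.523 = 12.43 × 2.967 = 36.87 μm
  Mass loss = 36.87 μm × 7.85 g/cm³ = 289.4 g·m⁻²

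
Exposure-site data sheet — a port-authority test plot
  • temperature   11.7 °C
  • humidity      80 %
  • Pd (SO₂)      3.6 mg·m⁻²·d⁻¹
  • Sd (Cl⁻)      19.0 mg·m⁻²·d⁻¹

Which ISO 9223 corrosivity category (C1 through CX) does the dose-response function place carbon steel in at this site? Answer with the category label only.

carbon steel: f(T) = -0.054·(T−10) [T>10 °C] = -0.0918
  sulphur-dioxide contribution → 15.57 μm/a
  chloride contribution → 14.16 μm/a
  total first-year rate 29.73 μm/a
29.7 μm/a falls in (25, 50] for carbon steel → category C3

C3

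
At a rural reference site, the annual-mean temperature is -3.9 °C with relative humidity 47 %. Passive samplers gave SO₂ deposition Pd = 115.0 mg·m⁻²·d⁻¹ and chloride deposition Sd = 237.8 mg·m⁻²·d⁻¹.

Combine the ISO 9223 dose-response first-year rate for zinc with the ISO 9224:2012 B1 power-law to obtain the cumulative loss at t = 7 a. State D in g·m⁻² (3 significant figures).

zinc: temperature factor f = +0.038·(-13.9) = -0.5282
  Pd branch = 0.0129·Pd^0.44·e^(0.046·RH+f) = 0.5331 μm/a
  Cl⁻ term: 0.0175·237.8^0.57·exp(0.008·47+0.085·-3.9) = 0.4138
  sum: 0.5331 + 0.4138 → r_corr = 0.947 μm/a
Long-term exponent b (ISO 9224 Table 2, B1) = 0.813
  D(7) = 0.947 × 7^0.813 = 0.947 × 4.865 = 4.607 μm
  Mass loss = 4.607 μm × 7.14 g/cm³ = 32.89 g·m⁻²

D(7) = 32.9 g·m⁻²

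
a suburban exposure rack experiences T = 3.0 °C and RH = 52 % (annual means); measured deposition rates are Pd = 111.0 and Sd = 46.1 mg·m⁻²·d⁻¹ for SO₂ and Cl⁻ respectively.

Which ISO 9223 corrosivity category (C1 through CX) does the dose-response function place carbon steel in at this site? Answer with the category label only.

carbon steel: T≤10 °C ⇒ hinge +0.150·(3.0−10) = -1.0500
  Pd branch = 1.77·Pd^0.52·e^(0.02·RH+f) = 20.29 μm/a
  Cl⁻ term: 0.102·46.1^0.62·exp(0.033·52+0.04·3.0) = 6.878
  sum: 20.29 + 6.878 → r_corr = 27.16 μm/a
Category bounds: 25…50 μm/a bracket r_corr ⇒ C3

C3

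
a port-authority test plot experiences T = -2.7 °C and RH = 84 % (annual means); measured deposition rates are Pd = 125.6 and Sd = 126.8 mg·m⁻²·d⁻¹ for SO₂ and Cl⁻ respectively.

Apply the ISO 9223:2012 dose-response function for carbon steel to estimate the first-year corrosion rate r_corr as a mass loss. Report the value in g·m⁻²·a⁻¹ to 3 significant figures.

r_corr = 368 g·m⁻²·a⁻¹

carbon steel: temperature factor f = +0.150·(-12.7) = -1.9050
  SO₂ term: 1.77·125.6^0.52·exp(0.02·84-1.9050) = 17.45
  Sd branch = 0.102·Sd^0.62·e^(0.033·RH+0.04·T) = 29.48 μm/a
  sum: 17.45 + 29.48 → r_corr = 46.93 μm/a
Convert to mass loss: 46.93 μm/a × 7.85 g/cm³ = 368.4 g·m⁻²·a⁻¹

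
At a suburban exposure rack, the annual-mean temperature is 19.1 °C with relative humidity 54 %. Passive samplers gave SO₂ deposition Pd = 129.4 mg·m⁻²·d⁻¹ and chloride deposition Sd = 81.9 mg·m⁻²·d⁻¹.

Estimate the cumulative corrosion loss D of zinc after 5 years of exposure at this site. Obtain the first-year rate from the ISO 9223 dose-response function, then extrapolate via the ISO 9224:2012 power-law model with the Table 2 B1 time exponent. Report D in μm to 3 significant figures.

D(5) = 8.78 μm

zinc: f(T) = -0.071·(T−10) [T>10 °C] = -0.6461
  SO₂ term: 0.0129·129.4^0.44·exp(0.046·54-0.6461) = 0.6887
  Sd branch = 0.0175·Sd^0.57·e^(0.008·RH+0.085·T) = 1.684 μm/a
  sum: 0.6887 + 1.684 → r_corr = 2.373 μm/a
ISO 9224: D(t) = r_corr · t^b with b = 0.813 (zinc, B1)
  D(5) = 2.373 × 5^0.813 = 2.373 × 3.701 = 8.78 μm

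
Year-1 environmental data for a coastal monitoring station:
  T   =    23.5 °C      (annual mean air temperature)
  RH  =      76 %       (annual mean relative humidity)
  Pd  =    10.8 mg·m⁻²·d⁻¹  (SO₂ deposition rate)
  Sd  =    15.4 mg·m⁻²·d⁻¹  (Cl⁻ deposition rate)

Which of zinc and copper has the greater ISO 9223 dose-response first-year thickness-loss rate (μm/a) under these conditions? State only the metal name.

zinc: f(T) = -0.071·(T−10) [T>10 °C] = -0.9585
  SO₂ term: 0.0129·10.8^0.44·exp(0.046·76-0.9585) = 0.4649
  Cl⁻ term: 0.0175·15.4^0.57·exp(0.008·76+0.085·23.5) = 1.126
  sum: 0.4649 + 1.126 → r_corr = 1.591 μm/a
copper: T>10 °C ⇒ hinge -0.080·(23.5−10) = -1.0800
  SO₂ term: 0.0053·10.8^0.26·exp(0.059·76-1.0800) = 0.296
  Cl⁻ term: 0.01025·15.4^0.27·exp(0.036·76+0.049·23.5) = 1.046
  sum: 0.296 + 1.046 → r_corr = 1.342 μm/a
Ordering by μm/a: zinc (1.59) > copper (1.34)

zinc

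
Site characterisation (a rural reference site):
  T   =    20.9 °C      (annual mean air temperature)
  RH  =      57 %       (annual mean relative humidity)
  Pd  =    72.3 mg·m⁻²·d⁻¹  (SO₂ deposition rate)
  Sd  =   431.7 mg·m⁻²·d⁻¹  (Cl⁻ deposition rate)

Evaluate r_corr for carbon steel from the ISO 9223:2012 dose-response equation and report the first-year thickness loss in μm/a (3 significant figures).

r_corr = 94.9 μm/a

carbon steel: temperature factor f = -0.054·(10.9) = -0.5886
  sulphur-dioxide contribution → 28.46 μm/a
  chloride contribution → 66.43 μm/a
  total first-year rate 94.89 μm/a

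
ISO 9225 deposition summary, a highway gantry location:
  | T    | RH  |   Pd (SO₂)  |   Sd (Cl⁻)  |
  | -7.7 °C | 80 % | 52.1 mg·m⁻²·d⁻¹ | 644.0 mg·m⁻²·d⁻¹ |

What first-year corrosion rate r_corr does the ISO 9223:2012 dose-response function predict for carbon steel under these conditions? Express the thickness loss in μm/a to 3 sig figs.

carbon steel: f(T) = +0.150·(T−10) [T≤10 °C] = -2.6550
  Pd branch = 1.77·Pd^0.52·e^(0.02·RH+f) = 4.814 μm/a
  Cl⁻ term: 0.102·644.0^0.62·exp(0.033·80+0.04·-7.7) = 57.93
  r_corr = 4.814 + 57.93 = 62.74 μm/a

r_corr = 62.7 μm/a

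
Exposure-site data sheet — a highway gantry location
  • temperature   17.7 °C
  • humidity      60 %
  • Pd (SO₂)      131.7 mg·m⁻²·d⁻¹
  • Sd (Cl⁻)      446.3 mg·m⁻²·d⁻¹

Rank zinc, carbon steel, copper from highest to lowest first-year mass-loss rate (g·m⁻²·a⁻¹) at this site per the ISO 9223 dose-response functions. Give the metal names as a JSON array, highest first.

["carbon steel", "zinc", "copper"]

zinc: f(T) = -0.071·(T−10) [T>10 °C] = -0.5467
  SO₂ term: 0.0129·131.7^0.44·exp(0.046·60-0.5467) = 1.01
  Sd branch = 0.0175·Sd^0.57·e^(0.008·RH+0.085·T) = 4.123 μm/a
  sum: 1.01 + 4.123 → r_corr = 5.133 μm/a
  mass loss = 5.133 μm/a × 7.14 g/cm³ = 36.65 g·m⁻²·a⁻¹
carbon steel: f(T) = -0.054·(T−10) [T>10 °C] = -0.4158
  SO₂ term: 1.77·131.7^0.52·exp(0.02·60-0.4158) = 49.06
  Sd branch = 0.102·Sd^0.62·e^(0.033·RH+0.04·T) = 65.88 μm/a
  r_corr = 49.06 + 65.88 = 114.9 μm/a
  mass loss = 114.9 μm/a × 7.85 g/cm³ = 902.3 g·m⁻²·a⁻¹
copper: T>10 °C ⇒ hinge -0.080·(17.7−10) = -0.6160
  SO₂ term: 0.0053·131.7^0.26·exp(0.059·60-0.6160) = 0.3509
  Cl⁻ term: 0.01025·446.3^0.27·exp(0.036·60+0.049·17.7) = 1.099
  sum: 0.3509 + 1.099 → r_corr = 1.45 μm/a
  mass loss = 1.45 μm/a × 8.96 g/cm³ = 12.99 g·m⁻²·a⁻¹
Ordering by g·m⁻²·a⁻¹: carbon steel (902) > zinc (36.6) > copper (13)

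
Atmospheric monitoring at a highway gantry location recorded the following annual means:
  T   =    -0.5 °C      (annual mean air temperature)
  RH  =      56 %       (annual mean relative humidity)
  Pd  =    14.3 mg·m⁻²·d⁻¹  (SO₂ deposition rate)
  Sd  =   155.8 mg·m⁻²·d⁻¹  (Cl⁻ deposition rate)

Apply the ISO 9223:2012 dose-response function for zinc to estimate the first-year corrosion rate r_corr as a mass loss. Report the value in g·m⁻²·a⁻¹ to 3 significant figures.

r_corr = 5.95 g·m⁻²·a⁻¹

zinc: T≤10 °C ⇒ hinge +0.038·(-0.5−10) = -0.3990
  Pd branch = 0.0129·Pd^0.44·e^(0.046·RH+f) = 0.3668 μm/a
  Cl⁻ term: 0.0175·155.8^0.57·exp(0.008·56+0.085·-0.5) = 0.4666
  r_corr = 0.3668 + 0.4666 = 0.8333 μm/a
Convert to mass loss: 0.8333 μm/a × 7.14 g/cm³ = 5.95 g·m⁻²·a⁻¹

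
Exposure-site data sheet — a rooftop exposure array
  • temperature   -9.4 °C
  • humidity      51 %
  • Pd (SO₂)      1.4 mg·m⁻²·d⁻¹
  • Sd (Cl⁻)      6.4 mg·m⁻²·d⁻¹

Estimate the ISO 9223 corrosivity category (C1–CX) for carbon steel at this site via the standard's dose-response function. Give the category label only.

carbon steel: f(T) = +0.150·(T−10) [T≤10 °C] = -2.9100
  Pd branch = 1.77·Pd^0.52·e^(0.02·RH+f) = 0.3185 μm/a
  Cl⁻ term: 0.102·6.4^0.62·exp(0.033·51+0.04·-9.4) = 1.191
  sum: 0.3185 + 1.191 → r_corr = 1.51 μm/a
Category bounds: 1.3…25 μm/a bracket r_corr ⇒ C2

C2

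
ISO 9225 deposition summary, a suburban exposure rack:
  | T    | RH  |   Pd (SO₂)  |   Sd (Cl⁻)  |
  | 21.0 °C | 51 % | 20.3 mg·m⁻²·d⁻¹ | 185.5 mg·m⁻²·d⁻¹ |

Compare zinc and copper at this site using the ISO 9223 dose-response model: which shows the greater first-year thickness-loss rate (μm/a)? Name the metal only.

zinc

zinc: T>10 °C ⇒ hinge -0.071·(21.0−10) = -0.7810
  Pd branch = 0.0129·Pd^0.44·e^(0.046·RH+f) = 0.232 μm/a
  Sd branch = 0.0175·Sd^0.57·e^(0.008·RH+0.085·T) = 3.079 μm/a
  r_corr = 0.232 + 3.079 = 3.311 μm/a
copper: temperature factor f = -0.080·(11.0) = -0.8800
  Pd branch = 0.0053·Pd^0.26·e^(0.059·RH+f) = 0.09746 μm/a
  Cl⁻ term: 0.01025·185.5^0.27·exp(0.036·51+0.049·21.0) = 0.7369
  sum: 0.09746 + 0.7369 → r_corr = 0.8344 μm/a
Ordering by μm/a: zinc (3.31) > copper (0.834)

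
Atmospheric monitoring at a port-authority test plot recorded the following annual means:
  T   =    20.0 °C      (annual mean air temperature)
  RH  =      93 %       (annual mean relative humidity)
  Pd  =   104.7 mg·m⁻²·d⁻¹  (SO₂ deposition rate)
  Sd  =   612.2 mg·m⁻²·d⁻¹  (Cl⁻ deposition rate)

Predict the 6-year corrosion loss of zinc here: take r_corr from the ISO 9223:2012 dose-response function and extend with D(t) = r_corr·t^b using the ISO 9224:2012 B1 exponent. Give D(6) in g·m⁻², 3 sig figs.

zinc: f(T) = -0.071·(T−10) [T>10 °C] = -0.7100
  sulphur-dioxide contribution → 3.539 μm/a
  chloride contribution → 7.816 μm/a
  total first-year rate 11.36 μm/a
Long-term exponent b (ISO 9224 Table 2, B1) = 0.813
  D(6) = 11.36 × 6^0.813 = 11.36 × 4.292 = 48.73 μm
  Mass loss = 48.73 μm × 7.14 g/cm³ = 348 g·m⁻²

D(6) = 348 g·m⁻²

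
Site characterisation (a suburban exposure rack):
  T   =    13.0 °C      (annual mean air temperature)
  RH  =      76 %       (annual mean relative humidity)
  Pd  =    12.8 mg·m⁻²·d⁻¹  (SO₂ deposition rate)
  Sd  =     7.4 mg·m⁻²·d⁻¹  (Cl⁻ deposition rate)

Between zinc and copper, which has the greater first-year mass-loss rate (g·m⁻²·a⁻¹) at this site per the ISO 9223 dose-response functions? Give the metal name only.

zinc: temperature factor f = -0.071·(3.0) = -0.2130
  SO₂ term: 0.0129·12.8^0.44·exp(0.046·76-0.2130) = 1.056
  Sd branch = 0.0175·Sd^0.57·e^(0.008·RH+0.085·T) = 0.3037 μm/a
  r_corr = 1.056 + 0.3037 = 1.359 μm/a
  mass loss = 1.359 μm/a × 7.14 g/cm³ = 9.706 g·m⁻²·a⁻¹
copper: f(T) = -0.080·(T−10) [T>10 °C] = -0.2400
  Pd branch = 0.0053·Pd^0.26·e^(0.059·RH+f) = 0.7166 μm/a
  Sd branch = 0.01025·Sd^0.27·e^(0.036·RH+0.049·T) = 0.5132 μm/a
  r_corr = 0.7166 + 0.5132 = 1.23 μm/a
  mass loss = 1.23 μm/a × 8.96 g/cm³ = 11.02 g·m⁻²·a⁻¹
Ordering by g·m⁻²·a⁻¹: copper (11) > zinc (9.71)

copper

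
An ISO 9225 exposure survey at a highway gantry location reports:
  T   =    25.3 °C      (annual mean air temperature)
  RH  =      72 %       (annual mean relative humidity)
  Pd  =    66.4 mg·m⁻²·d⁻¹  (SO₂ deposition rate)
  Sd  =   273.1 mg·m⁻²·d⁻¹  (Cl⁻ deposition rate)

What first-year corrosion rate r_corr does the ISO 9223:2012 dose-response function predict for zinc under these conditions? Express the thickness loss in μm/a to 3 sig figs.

zinc: T>10 °C ⇒ hinge -0.071·(25.3−10) = -1.0863
  sulphur-dioxide contribution → 0.7568 μm/a
  chloride contribution → 6.544 μm/a
  ⇒ r_corr(zinc) = 7.301 μm/a

r_corr = 7.30 μm/a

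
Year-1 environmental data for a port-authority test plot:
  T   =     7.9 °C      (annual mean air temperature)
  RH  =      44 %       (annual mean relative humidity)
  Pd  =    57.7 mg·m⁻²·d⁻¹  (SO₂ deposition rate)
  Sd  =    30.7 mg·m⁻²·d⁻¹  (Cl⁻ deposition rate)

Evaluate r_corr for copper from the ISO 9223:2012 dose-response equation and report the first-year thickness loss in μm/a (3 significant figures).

copper: temperature factor f = +0.126·(-2.1) = -0.2646
  Pd branch = 0.0053·Pd^0.26·e^(0.059·RH+f) = 0.1566 μm/a
  Cl⁻ term: 0.01025·30.7^0.27·exp(0.036·44+0.049·7.9) = 0.1855
  sum: 0.1566 + 0.1855 → r_corr = 0.342 μm/a

r_corr = 0.342 μm/a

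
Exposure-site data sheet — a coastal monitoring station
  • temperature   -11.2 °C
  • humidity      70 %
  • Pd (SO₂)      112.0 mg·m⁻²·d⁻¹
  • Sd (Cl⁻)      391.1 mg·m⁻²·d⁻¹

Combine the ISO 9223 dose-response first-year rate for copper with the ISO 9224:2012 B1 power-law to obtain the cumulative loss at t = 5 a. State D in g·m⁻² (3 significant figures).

D(5) = 11.7 g·m⁻²

copper: T≤10 °C ⇒ hinge +0.126·(-11.2−10) = -2.6712
  sulphur-dioxide contribution → 0.07774 μm/a
  chloride contribution → 0.3687 μm/a
  ⇒ r_corr(copper) = 0.4465 μm/a
Power-law: D(5) = r_corr · 5^0.667
  D(5) = 0.4465 × 5^0.667 = 0.4465 × 2.926 = 1.306 μm
  Mass loss = 1.306 μm × 8.96 g/cm³ = 11.7 g·m⁻²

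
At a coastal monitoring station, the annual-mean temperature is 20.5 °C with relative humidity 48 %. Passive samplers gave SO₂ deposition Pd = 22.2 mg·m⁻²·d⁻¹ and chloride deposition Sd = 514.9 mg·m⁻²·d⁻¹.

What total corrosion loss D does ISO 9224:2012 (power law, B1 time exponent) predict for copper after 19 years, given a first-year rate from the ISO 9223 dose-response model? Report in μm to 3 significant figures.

D(19) = 6.68 μm

copper: f(T) = -0.080·(T−10) [T>10 °C] = -0.8400
  sulphur-dioxide contribution → 0.08698 μm/a
  chloride contribution → 0.8504 μm/a
  ⇒ r_corr(copper) = 0.9373 μm/a
Long-term exponent b (ISO 9224 Table 2, B1) = 0.667
  D(19) = 0.9373 × 19^0.667 = 0.9373 × 7.127 = 6.681 μm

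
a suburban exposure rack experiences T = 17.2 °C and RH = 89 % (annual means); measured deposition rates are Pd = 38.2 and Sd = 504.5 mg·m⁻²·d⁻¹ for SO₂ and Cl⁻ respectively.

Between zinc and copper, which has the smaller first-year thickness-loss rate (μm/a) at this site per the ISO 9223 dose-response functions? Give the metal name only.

copper

zinc: T>10 °C ⇒ hinge -0.071·(17.2−10) = -0.5112
  SO₂ term: 0.0129·38.2^0.44·exp(0.046·89-0.5112) = 2.305
  Sd branch = 0.0175·Sd^0.57·e^(0.008·RH+0.085·T) = 5.343 μm/a
  r_corr = 2.305 + 5.343 = 7.649 μm/a
copper: T>10 °C ⇒ hinge -0.080·(17.2−10) = -0.5760
  Pd branch = 0.0053·Pd^0.26·e^(0.059·RH+f) = 1.465 μm/a
  Sd branch = 0.01025·Sd^0.27·e^(0.036·RH+0.049·T) = 3.148 μm/a
  r_corr = 1.465 + 3.148 = 4.613 μm/a
Ordering by μm/a: zinc (7.65) > copper (4.61)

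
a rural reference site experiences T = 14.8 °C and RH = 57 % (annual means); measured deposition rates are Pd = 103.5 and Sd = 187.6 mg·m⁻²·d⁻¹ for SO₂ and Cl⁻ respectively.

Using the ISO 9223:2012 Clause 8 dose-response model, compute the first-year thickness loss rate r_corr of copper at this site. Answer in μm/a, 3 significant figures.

r_corr = 1.03 μm/a

copper: T>10 °C ⇒ hinge -0.080·(14.8−10) = -0.3840
  sulphur-dioxide contribution → 0.3483 μm/a
  chloride contribution → 0.677 μm/a
  ⇒ r_corr(copper) = 1.025 μm/a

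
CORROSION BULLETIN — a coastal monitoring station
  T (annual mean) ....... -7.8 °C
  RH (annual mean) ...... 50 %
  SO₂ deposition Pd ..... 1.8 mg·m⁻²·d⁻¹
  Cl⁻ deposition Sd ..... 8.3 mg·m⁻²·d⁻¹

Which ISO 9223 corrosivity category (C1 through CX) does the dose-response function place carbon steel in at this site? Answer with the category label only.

C2

carbon steel: temperature factor f = +0.150·(-17.8) = -2.6700
  SO₂ term: 1.77·1.8^0.52·exp(0.02·50-2.6700) = 0.4523
  Sd branch = 0.102·Sd^0.62·e^(0.033·RH+0.04·T) = 1.444 μm/a
  sum: 0.4523 + 1.444 → r_corr = 1.896 μm/a
Category bounds: 1.3…25 μm/a bracket r_corr ⇒ C2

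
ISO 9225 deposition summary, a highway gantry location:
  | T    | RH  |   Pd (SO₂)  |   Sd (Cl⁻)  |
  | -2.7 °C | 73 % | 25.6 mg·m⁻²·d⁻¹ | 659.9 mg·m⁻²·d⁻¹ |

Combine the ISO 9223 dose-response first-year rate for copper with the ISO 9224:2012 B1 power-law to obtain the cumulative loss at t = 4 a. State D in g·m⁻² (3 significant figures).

D(4) = 20.4 g·m⁻²

copper: temperature factor f = +0.126·(-12.7) = -1.6002
  sulphur-dioxide contribution → 0.1845 μm/a
  chloride contribution → 0.7175 μm/a
  ⇒ r_corr(copper) = 0.902 μm/a
ISO 9224: D(t) = r_corr · t^b with b = 0.667 (copper, B1)
  D(4) = 0.902 × 4^0.667 = 0.902 × 2.521 = 2.274 μm
  Mass loss = 2.274 μm × 8.96 g/cm³ = 20.38 g·m⁻²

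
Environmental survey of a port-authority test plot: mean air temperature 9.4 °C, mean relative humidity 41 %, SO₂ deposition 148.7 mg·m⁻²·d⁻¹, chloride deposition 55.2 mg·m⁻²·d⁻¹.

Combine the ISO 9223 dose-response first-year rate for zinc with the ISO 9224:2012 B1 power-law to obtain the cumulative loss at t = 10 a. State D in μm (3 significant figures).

D(10) = 8.34 μm

zinc: f(T) = +0.038·(T−10) [T≤10 °C] = -0.0228
  Pd branch = 0.0129·Pd^0.44·e^(0.046·RH+f) = 0.7509 μm/a
  Sd branch = 0.0175·Sd^0.57·e^(0.008·RH+0.085·T) = 0.5314 μm/a
  sum: 0.7509 + 0.5314 → r_corr = 1.282 μm/a
Power-law: D(10) = r_corr · 10^0.813
  D(10) = 1.282 × 10^0.813 = 1.282 × 6.501 = 8.336 μm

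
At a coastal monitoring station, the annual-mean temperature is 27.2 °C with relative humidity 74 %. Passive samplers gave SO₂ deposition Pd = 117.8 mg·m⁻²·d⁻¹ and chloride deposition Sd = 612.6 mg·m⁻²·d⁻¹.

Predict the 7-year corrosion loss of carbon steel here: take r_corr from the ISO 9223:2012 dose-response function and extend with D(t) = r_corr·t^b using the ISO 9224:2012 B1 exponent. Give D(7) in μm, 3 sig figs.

D(7) = 616 μm

carbon steel: f(T) = -0.054·(T−10) [T>10 °C] = -0.9288
  SO₂ term: 1.77·117.8^0.52·exp(0.02·74-0.9288) = 36.67
  Cl⁻ term: 0.102·612.6^0.62·exp(0.033·74+0.04·27.2) = 186.1
  sum: 36.67 + 186.1 → r_corr = 222.8 μm/a
ISO 9224: D(t) = r_corr · t^b with b = 0.523 (carbon steel, B1)
  D(7) = 222.8 × 7^0.523 = 222.8 × 2.767 = 616.3 μm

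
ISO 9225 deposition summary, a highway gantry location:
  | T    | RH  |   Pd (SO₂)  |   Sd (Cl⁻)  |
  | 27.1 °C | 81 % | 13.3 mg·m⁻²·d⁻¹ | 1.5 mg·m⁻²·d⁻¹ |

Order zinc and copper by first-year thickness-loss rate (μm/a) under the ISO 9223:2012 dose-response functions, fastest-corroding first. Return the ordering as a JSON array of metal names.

["copper", "zinc"]

zinc: temperature factor f = -0.071·(17.1) = -1.2141
  Pd branch = 0.0129·Pd^0.44·e^(0.046·RH+f) = 0.4966 μm/a
  Cl⁻ term: 0.0175·1.5^0.57·exp(0.008·81+0.085·27.1) = 0.4219
  r_corr = 0.4966 + 0.4219 = 0.9185 μm/a
copper: T>10 °C ⇒ hinge -0.080·(27.1−10) = -1.3680
  SO₂ term: 0.0053·13.3^0.26·exp(0.059·81-1.3680) = 0.3147
  Cl⁻ term: 0.01025·1.5^0.27·exp(0.036·81+0.049·27.1) = 0.7968
  r_corr = 0.3147 + 0.7968 = 1.112 μm/a
Ordering by μm/a: copper (1.11) > zinc (0.918)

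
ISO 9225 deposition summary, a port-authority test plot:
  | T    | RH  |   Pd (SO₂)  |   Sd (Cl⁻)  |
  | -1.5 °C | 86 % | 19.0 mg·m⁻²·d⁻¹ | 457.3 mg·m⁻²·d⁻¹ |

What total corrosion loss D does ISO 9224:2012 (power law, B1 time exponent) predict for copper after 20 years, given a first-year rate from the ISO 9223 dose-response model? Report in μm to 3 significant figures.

copper: T≤10 °C ⇒ hinge +0.126·(-1.5−10) = -1.4490
  Pd branch = 0.0053·Pd^0.26·e^(0.059·RH+f) = 0.4276 μm/a
  Cl⁻ term: 0.01025·457.3^0.27·exp(0.036·86+0.049·-1.5) = 1.101
  sum: 0.4276 + 1.101 → r_corr = 1.528 μm/a
ISO 9224: D(t) = r_corr · t^b with b = 0.667 (copper, B1)
  D(20) = 1.528 × 20^0.667 = 1.528 × 7.375 = 11.27 μm

D(20) = 11.3 μm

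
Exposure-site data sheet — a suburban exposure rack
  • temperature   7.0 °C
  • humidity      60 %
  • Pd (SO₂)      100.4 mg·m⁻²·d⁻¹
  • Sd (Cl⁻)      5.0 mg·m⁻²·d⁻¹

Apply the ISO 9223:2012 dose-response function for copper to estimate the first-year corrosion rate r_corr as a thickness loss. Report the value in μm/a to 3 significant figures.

copper: f(T) = +0.126·(T−10) [T≤10 °C] = -0.3780
  SO₂ term: 0.0053·100.4^0.26·exp(0.059·60-0.3780) = 0.4149
  Cl⁻ term: 0.01025·5.0^0.27·exp(0.036·60+0.049·7.0) = 0.1934
  r_corr = 0.4149 + 0.1934 = 0.6083 μm/a

r_corr = 0.608 μm/a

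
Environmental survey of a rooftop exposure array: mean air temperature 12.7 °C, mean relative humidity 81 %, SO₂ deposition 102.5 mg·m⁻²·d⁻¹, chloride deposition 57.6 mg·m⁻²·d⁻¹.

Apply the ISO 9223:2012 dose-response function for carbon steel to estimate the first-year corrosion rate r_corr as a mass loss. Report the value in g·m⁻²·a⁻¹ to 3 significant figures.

carbon steel: T>10 °C ⇒ hinge -0.054·(12.7−10) = -0.1458
  Pd branch = 1.77·Pd^0.52·e^(0.02·RH+f) = 85.86 μm/a
  Cl⁻ term: 0.102·57.6^0.62·exp(0.033·81+0.04·12.7) = 30.31
  sum: 85.86 + 30.31 → r_corr = 116.2 μm/a
Convert to mass loss: 116.2 μm/a × 7.85 g/cm³ = 911.9 g·m⁻²·a⁻¹

r_corr = 912 g·m⁻²·a⁻¹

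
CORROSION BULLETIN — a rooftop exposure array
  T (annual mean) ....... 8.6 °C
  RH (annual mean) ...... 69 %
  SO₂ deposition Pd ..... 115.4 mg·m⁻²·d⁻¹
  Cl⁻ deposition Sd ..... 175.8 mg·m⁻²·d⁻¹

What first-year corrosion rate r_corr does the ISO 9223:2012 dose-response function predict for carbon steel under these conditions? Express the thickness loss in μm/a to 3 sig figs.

carbon steel: f(T) = +0.150·(T−10) [T≤10 °C] = -0.2100
  SO₂ term: 1.77·115.4^0.52·exp(0.02·69-0.2100) = 67.37
  Cl⁻ term: 0.102·175.8^0.62·exp(0.033·69+0.04·8.6) = 34.58
  sum: 67.37 + 34.58 → r_corr = 101.9 μm/a

r_corr = 102 μm/a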